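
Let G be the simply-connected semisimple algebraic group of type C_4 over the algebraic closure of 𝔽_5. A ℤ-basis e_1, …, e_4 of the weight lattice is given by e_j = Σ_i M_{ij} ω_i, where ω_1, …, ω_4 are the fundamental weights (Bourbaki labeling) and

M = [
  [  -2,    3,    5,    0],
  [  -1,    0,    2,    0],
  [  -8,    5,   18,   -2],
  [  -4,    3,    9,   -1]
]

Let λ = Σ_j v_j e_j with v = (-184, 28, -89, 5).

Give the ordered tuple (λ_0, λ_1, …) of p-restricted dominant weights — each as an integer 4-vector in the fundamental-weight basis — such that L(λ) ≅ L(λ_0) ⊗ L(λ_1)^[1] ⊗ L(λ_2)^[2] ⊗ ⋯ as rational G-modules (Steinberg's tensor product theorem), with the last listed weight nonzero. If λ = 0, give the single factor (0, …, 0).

((2, 1, 0, 4), (1, 1, 0, 2))

Converting to the ω-basis (c_i = row i of M dotted with v = (-184, 28, -89, 5)):
  c_1 = -2*-184 + 3*28 + 5*-89 + 0*5 = 7
  c_2 = -1*-184 + 0*28 + 2*-89 + 0*5 = 6
  c_3 = -8*-184 + 5*28 + 18*-89 + -2*5 = 0
  c_4 = -4*-184 + 3*28 + 9*-89 + -1*5 = 14
Expand coordinatewise in base 5:
  c_1 = 7 = 2·5^0 + 1·5^1
  c_2 = 6 = 1·5^0 + 1·5^1
  c_3 = 0
  c_4 = 14 = 4·5^0 + 2·5^1
λ_0 = (2, 1, 0, 4)
λ_1 = (1, 1, 0, 2)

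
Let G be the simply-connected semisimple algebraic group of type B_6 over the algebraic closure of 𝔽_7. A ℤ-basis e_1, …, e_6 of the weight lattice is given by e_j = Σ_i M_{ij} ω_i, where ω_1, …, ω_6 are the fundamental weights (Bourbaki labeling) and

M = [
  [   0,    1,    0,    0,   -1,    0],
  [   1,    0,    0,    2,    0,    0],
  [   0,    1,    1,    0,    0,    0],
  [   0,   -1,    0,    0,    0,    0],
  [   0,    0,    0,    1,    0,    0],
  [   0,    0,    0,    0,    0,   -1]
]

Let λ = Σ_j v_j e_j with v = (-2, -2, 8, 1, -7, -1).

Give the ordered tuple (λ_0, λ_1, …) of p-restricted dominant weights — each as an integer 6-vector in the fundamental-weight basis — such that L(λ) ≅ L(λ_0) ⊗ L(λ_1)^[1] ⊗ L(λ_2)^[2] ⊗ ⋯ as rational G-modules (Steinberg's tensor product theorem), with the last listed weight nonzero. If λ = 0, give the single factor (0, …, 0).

ω-coordinates c = M·v, v = (-2, -2, 8, 1, -7, -1):
  c_1 = (0)·(-2) + (1)·(-2) + 0·8 + 0·1 + (-1)·(-7) + (0)·(-1) = 5
  c_2 = (1)·(-2) + (0)·(-2) + 0·8 + 2·1 + (0)·(-7) + (0)·(-1) = 0
  c_3 = (0)·(-2) + (1)·(-2) + 1·8 + 0·1 + (0)·(-7) + (0)·(-1) = 6
  c_4 = (0)·(-2) + (-1)·(-2) + 0·8 + 0·1 + (0)·(-7) + (0)·(-1) = 2
  c_5 = (0)·(-2) + (0)·(-2) + 0·8 + 1·1 + (0)·(-7) + (0)·(-1) = 1
  c_6 = (0)·(-2) + (0)·(-2) + 0·8 + 0·1 + (0)·(-7) + (-1)·(-1) = 1
Expand coordinatewise in base 7:
  c_1 = 5 = 5·7^0
  c_2 = 0
  c_3 = 6 = 6·7^0
  c_4 = 2 = 2·7^0
  c_5 = 1 = 1·7^0
  c_6 = 1 = 1·7^0
λ_0 = (5, 0, 6, 2, 1, 1)

((5, 0, 6, 2, 1, 1),)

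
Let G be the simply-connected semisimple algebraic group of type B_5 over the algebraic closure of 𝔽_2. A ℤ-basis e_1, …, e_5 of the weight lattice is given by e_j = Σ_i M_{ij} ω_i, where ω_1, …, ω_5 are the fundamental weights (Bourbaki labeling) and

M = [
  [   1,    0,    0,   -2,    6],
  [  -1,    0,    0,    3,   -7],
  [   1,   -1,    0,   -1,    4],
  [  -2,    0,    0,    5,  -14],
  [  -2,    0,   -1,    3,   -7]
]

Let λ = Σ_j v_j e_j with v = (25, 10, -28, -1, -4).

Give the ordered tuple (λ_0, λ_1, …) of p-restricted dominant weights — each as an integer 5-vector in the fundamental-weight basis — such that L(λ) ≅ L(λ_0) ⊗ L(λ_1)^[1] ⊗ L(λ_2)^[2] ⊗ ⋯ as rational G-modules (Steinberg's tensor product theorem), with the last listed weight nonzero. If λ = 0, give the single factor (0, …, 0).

((1, 0, 0, 1, 1), (1, 0, 0, 0, 1))

Converting to the ω-basis (c_i = row i of M dotted with v = (25, 10, -28, -1, -4)):
  c_1 = (1)·(25) + (0)·(10) + (0)·(-28) + (-2)·(-1) + (6)·(-4) = 3
  c_2 = (-1)·(25) + (0)·(10) + (0)·(-28) + (3)·(-1) + (-7)·(-4) = 0
  c_3 = (1)·(25) + (-1)·(10) + (0)·(-28) + (-1)·(-1) + (4)·(-4) = 0
  c_4 = (-2)·(25) + (0)·(10) + (0)·(-28) + (5)·(-1) + (-14)·(-4) = 1
  c_5 = (-2)·(25) + (0)·(10) + (-1)·(-28) + (3)·(-1) + (-7)·(-4) = 3
Writing each c_i in base p = 2:
  c_1 = 3 = 1·2^0 + 1·2^1
  c_2 = 0
  c_3 = 0
  c_4 = 1 = 1·2^0
  c_5 = 3 = 1·2^0 + 1·2^1
λ_0 = (1, 0, 0, 1, 1)
λ_1 = (1, 0, 0, 0, 1)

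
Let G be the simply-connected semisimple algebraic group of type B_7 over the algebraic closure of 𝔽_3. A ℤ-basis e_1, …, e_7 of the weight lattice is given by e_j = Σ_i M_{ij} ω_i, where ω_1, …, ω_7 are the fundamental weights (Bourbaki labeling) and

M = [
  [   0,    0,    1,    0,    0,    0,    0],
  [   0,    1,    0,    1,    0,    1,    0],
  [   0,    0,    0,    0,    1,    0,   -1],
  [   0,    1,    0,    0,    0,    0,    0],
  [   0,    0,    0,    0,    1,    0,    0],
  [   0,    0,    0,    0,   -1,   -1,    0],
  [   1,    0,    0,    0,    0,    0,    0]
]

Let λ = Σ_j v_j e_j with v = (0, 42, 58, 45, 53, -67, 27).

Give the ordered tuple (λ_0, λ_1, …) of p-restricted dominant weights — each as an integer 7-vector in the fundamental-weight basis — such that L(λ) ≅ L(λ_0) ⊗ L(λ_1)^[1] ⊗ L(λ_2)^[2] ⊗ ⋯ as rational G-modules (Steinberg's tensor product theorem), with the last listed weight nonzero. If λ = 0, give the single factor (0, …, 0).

((1, 2, 2, 0, 2, 2, 0), (1, 0, 2, 2, 2, 1, 0), (0, 2, 2, 1, 2, 1, 0), (2, 0, 0, 1, 1, 0, 0))

ω-coordinates c = M·v, v = (0, 42, 58, 45, 53, -67, 27):
  c_1 = 0·0 + 0·42 + 1·58 + 0·45 + 0·53 + (0)·(-67) + 0·27 = 58
  c_2 = 0·0 + 1·42 + 0·58 + 1·45 + 0·53 + (1)·(-67) + 0·27 = 20
  c_3 = 0·0 + 0·42 + 0·58 + 0·45 + 1·53 + (0)·(-67) + (-1)·(27) = 26
  c_4 = 0·0 + 1·42 + 0·58 + 0·45 + 0·53 + (0)·(-67) + 0·27 = 42
  c_5 = 0·0 + 0·42 + 0·58 + 0·45 + 1·53 + (0)·(-67) + 0·27 = 53
  c_6 = 0·0 + 0·42 + 0·58 + 0·45 + (-1)·(53) + (-1)·(-67) + 0·27 = 14
  c_7 = 1·0 + 0·42 + 0·58 + 0·45 + 0·53 + (0)·(-67) + 0·27 = 0
Expand coordinatewise in base 3:
  c_1 = 58 = 1·3^0 + 1·3^1 + 0·3^2 + 2·3^3
  c_2 = 20 = 2·3^0 + 0·3^1 + 2·3^2
  c_3 = 26 = 2·3^0 + 2·3^1 + 2·3^2
  c_4 = 42 = 0·3^0 + 2·3^1 + 1·3^2 + 1·3^3
  c_5 = 53 = 2·3^0 + 2·3^1 + 2·3^2 + 1·3^3
  c_6 = 14 = 2·3^0 + 1·3^1 + 1·3^2
  c_7 = 0
λ_0 = (1, 2, 2, 0, 2, 2, 0)
λ_1 = (1, 0, 2, 2, 2, 1, 0)
λ_2 = (0, 2, 2, 1, 2, 1, 0)
λ_3 = (2, 0, 0, 1, 1, 0, 0)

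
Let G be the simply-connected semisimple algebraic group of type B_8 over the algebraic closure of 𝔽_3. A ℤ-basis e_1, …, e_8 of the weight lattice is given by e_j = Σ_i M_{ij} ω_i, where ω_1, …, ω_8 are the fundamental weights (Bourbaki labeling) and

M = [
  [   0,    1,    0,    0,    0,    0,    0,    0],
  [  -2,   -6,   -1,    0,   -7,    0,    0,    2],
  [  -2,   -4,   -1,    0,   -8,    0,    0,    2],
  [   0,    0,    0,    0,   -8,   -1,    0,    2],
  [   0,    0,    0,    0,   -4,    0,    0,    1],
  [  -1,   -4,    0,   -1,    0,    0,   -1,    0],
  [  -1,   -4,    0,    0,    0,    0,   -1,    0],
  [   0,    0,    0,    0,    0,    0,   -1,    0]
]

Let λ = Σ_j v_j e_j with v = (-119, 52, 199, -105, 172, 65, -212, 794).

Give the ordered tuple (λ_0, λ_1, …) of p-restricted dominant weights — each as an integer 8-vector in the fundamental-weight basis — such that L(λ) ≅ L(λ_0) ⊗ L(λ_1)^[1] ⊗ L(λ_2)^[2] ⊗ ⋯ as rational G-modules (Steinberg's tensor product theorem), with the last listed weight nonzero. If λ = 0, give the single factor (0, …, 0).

((1, 0, 1, 0, 1, 0, 0, 2), (2, 1, 2, 1, 2, 1, 2, 1), (2, 0, 1, 1, 2, 1, 1, 2), (1, 1, 1, 2, 0, 2, 1, 1), (0, 1, 0, 1, 1, 2, 1, 2))

ω-coordinates c = M·v, v = (-119, 52, 199, -105, 172, 65, -212, 794):
  c_1 = (0)·(-119) + (1)·(52) + (0)·(199) + (0)·(-105) + (0)·(172) + (0)·(65) + (0)·(-212) + (0)·(794) = 52
  c_2 = (-2)·(-119) + (-6)·(52) + (-1)·(199) + (0)·(-105) + (-7)·(172) + (0)·(65) + (0)·(-212) + (2)·(794) = 111
  c_3 = (-2)·(-119) + (-4)·(52) + (-1)·(199) + (0)·(-105) + (-8)·(172) + (0)·(65) + (0)·(-212) + (2)·(794) = 43
  c_4 = (0)·(-119) + (0)·(52) + (0)·(199) + (0)·(-105) + (-8)·(172) + (-1)·(65) + (0)·(-212) + (2)·(794) = 147
  c_5 = (0)·(-119) + (0)·(52) + (0)·(199) + (0)·(-105) + (-4)·(172) + (0)·(65) + (0)·(-212) + (1)·(794) = 106
  c_6 = (-1)·(-119) + (-4)·(52) + (0)·(199) + (-1)·(-105) + (0)·(172) + (0)·(65) + (-1)·(-212) + (0)·(794) = 228
  c_7 = (-1)·(-119) + (-4)·(52) + (0)·(199) + (0)·(-105) + (0)·(172) + (0)·(65) + (-1)·(-212) + (0)·(794) = 123
  c_8 = (0)·(-119) + (0)·(52) + (0)·(199) + (0)·(-105) + (0)·(172) + (0)·(65) + (-1)·(-212) + (0)·(794) = 212
p = 3; digits c_i = Σ_j d_{ij}·3^j, 0 ≤ d_{ij} < 3:
  c_1 = 52 = 1·3^0 + 2·3^1 + 2·3^2 + 1·3^3
  c_2 = 111 = 0·3^0 + 1·3^1 + 0·3^2 + 1·3^3 + 1·3^4
  c_3 = 43 = 1·3^0 + 2·3^1 + 1·3^2 + 1·3^3
  c_4 = 147 = 0·3^0 + 1·3^1 + 1·3^2 + 2·3^3 + 1·3^4
  c_5 = 106 = 1·3^0 + 2·3^1 + 2·3^2 + 0·3^3 + 1·3^4
  c_6 = 228 = 0·3^0 + 1·3^1 + 1·3^2 + 2·3^3 + 2·3^4
  c_7 = 123 = 0·3^0 + 2·3^1 + 1·3^2 + 1·3^3 + 1·3^4
  c_8 = 212 = 2·3^0 + 1·3^1 + 2·3^2 + 1·3^3 + 2·3^4
λ_0 = (1, 0, 1, 0, 1, 0, 0, 2)
λ_1 = (2, 1, 2, 1, 2, 1, 2, 1)
λ_2 = (2, 0, 1, 1, 2, 1, 1, 2)
λ_3 = (1, 1, 1, 2, 0, 2, 1, 1)
λ_4 = (0, 1, 0, 1, 1, 2, 1, 2)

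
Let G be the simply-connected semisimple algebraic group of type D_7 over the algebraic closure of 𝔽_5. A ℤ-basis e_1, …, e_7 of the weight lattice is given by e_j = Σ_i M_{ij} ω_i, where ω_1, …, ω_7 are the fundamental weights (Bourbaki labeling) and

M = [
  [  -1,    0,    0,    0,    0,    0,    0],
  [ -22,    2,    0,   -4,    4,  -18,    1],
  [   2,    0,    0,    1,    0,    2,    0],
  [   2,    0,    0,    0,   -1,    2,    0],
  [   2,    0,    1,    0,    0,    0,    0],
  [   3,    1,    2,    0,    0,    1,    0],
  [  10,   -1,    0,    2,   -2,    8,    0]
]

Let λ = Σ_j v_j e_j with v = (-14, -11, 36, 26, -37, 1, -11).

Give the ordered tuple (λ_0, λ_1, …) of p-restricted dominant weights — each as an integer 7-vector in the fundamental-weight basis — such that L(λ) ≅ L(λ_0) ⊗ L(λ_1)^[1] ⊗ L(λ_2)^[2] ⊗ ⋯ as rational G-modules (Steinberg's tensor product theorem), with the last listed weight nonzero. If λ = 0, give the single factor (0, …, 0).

((4, 0, 0, 1, 3, 0, 0), (2, 1, 0, 2, 1, 4, 1))

Converting to the ω-basis (c_i = row i of M dotted with v = (-14, -11, 36, 26, -37, 1, -11)):
  c_1 = (-1)·(-14) + (0)·(-11) + 0·36 + 0·26 + (0)·(-37) + 0·1 + (0)·(-11) = 14
  c_2 = (-22)·(-14) + (2)·(-11) + 0·36 + (-4)·(26) + (4)·(-37) + (-18)·(1) + (1)·(-11) = 5
  c_3 = (2)·(-14) + (0)·(-11) + 0·36 + 1·26 + (0)·(-37) + 2·1 + (0)·(-11) = 0
  c_4 = (2)·(-14) + (0)·(-11) + 0·36 + 0·26 + (-1)·(-37) + 2·1 + (0)·(-11) = 11
  c_5 = (2)·(-14) + (0)·(-11) + 1·36 + 0·26 + (0)·(-37) + 0·1 + (0)·(-11) = 8
  c_6 = (3)·(-14) + (1)·(-11) + 2·36 + 0·26 + (0)·(-37) + 1·1 + (0)·(-11) = 20
  c_7 = (10)·(-14) + (-1)·(-11) + 0·36 + 2·26 + (-2)·(-37) + 8·1 + (0)·(-11) = 5
p = 5; digits c_i = Σ_j d_{ij}·5^j, 0 ≤ d_{ij} < 5:
  c_1 = 14 = 4·5^0 + 2·5^1
  c_2 = 5 = 0·5^0 + 1·5^1
  c_3 = 0
  c_4 = 11 = 1·5^0 + 2·5^1
  c_5 = 8 = 3·5^0 + 1·5^1
  c_6 = 20 = 0·5^0 + 4·5^1
  c_7 = 5 = 0·5^0 + 1·5^1
p-restricted factor λ_0 = (4, 0, 0, 1, 3, 0, 0)
p-restricted factor λ_1 = (2, 1, 0, 2, 1, 4, 1)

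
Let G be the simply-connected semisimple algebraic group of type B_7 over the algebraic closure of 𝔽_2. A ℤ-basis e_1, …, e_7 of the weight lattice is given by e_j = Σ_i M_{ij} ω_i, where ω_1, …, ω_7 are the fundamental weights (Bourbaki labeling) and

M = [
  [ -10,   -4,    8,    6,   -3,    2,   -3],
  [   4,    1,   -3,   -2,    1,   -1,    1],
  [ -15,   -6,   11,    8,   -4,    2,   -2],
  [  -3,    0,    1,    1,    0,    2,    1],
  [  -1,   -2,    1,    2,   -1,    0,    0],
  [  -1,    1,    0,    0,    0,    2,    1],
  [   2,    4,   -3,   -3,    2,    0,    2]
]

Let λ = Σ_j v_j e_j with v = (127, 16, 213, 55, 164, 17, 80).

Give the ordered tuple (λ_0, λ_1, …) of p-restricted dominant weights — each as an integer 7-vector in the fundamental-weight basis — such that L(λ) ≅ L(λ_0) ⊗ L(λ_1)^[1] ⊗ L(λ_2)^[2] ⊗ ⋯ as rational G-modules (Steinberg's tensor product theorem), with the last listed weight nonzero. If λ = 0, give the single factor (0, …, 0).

((0, 0, 0, 1, 0, 1, 0), (1, 1, 0, 0, 0, 1, 1))

Compute c_i = Σ_j M_{ij} v_j with v = (127, 16, 213, 55, 164, 17, 80):
  c_1 = (-10)·(127) + (-4)·(16) + (8)·(213) + (6)·(55) + (-3)·(164) + (2)·(17) + (-3)·(80) = 2
  c_2 = (4)·(127) + (1)·(16) + (-3)·(213) + (-2)·(55) + (1)·(164) + (-1)·(17) + (1)·(80) = 2
  c_3 = (-15)·(127) + (-6)·(16) + (11)·(213) + (8)·(55) + (-4)·(164) + (2)·(17) + (-2)·(80) = 0
  c_4 = (-3)·(127) + (0)·(16) + (1)·(213) + (1)·(55) + (0)·(164) + (2)·(17) + (1)·(80) = 1
  c_5 = (-1)·(127) + (-2)·(16) + (1)·(213) + (2)·(55) + (-1)·(164) + (0)·(17) + (0)·(80) = 0
  c_6 = (-1)·(127) + (1)·(16) + (0)·(213) + (0)·(55) + (0)·(164) + (2)·(17) + (1)·(80) = 3
  c_7 = (2)·(127) + (4)·(16) + (-3)·(213) + (-3)·(55) + (2)·(164) + (0)·(17) + (2)·(80) = 2
Writing each c_i in base p = 2:
  c_1 = 2 = 0·2^0 + 1·2^1
  c_2 = 2 = 0·2^0 + 1·2^1
  c_3 = 0
  c_4 = 1 = 1·2^0
  c_5 = 0
  c_6 = 3 = 1·2^0 + 1·2^1
  c_7 = 2 = 0·2^0 + 1·2^1
λ_0 = (0, 0, 0, 1, 0, 1, 0)
λ_1 = (1, 1, 0, 0, 0, 1, 1)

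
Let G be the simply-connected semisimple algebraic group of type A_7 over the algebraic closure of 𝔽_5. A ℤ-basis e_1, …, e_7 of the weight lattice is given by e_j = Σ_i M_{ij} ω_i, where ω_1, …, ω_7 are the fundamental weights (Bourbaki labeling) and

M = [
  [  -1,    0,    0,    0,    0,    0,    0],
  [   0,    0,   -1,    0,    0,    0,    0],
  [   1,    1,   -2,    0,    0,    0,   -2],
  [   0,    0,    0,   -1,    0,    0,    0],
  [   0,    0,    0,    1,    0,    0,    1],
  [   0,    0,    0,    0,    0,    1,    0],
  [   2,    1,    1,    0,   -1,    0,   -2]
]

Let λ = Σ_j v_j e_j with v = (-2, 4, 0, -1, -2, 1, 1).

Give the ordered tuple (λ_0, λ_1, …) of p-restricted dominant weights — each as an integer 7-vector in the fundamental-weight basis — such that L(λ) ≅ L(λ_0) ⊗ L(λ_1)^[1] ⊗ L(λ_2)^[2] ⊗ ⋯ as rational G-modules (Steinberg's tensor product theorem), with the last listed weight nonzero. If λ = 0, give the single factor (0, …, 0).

((2, 0, 0, 1, 0, 1, 0),)

Converting to the ω-basis (c_i = row i of M dotted with v = (-2, 4, 0, -1, -2, 1, 1)):
  c_1 = (-1)·(-2) + (0)·(4) + (0)·(0) + (0)·(-1) + (0)·(-2) + (0)·(1) + (0)·(1) = 2
  c_2 = (0)·(-2) + (0)·(4) + (-1)·(0) + (0)·(-1) + (0)·(-2) + (0)·(1) + (0)·(1) = 0
  c_3 = (1)·(-2) + (1)·(4) + (-2)·(0) + (0)·(-1) + (0)·(-2) + (0)·(1) + (-2)·(1) = 0
  c_4 = (0)·(-2) + (0)·(4) + (0)·(0) + (-1)·(-1) + (0)·(-2) + (0)·(1) + (0)·(1) = 1
  c_5 = (0)·(-2) + (0)·(4) + (0)·(0) + (1)·(-1) + (0)·(-2) + (0)·(1) + (1)·(1) = 0
  c_6 = (0)·(-2) + (0)·(4) + (0)·(0) + (0)·(-1) + (0)·(-2) + (1)·(1) + (0)·(1) = 1
  c_7 = (2)·(-2) + (1)·(4) + (1)·(0) + (0)·(-1) + (-1)·(-2) + (0)·(1) + (-2)·(1) = 0
p = 5; digits c_i = Σ_j d_{ij}·5^j, 0 ≤ d_{ij} < 5:
  c_1 = 2 = 2·5^0
  c_2 = 0
  c_3 = 0
  c_4 = 1 = 1·5^0
  c_5 = 0
  c_6 = 1 = 1·5^0
  c_7 = 0
λ_0 = (2, 0, 0, 1, 0, 1, 0)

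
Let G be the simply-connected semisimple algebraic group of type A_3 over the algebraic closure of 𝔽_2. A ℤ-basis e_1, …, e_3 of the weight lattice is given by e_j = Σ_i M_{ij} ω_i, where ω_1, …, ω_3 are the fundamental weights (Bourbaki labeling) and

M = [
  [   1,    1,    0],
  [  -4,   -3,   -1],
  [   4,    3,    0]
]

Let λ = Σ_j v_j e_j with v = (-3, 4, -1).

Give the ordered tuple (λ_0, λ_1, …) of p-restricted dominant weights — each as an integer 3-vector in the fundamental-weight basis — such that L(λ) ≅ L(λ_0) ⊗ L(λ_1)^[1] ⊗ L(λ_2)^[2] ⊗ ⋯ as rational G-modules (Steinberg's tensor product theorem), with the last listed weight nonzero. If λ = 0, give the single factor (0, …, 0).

((1, 1, 0),)

Change of basis e → ω: c = M·v where v = (-3, 4, -1):
  c_1 = (1)·(-3) + (1)·(4) + (0)·(-1) = 1
  c_2 = (-4)·(-3) + (-3)·(4) + (-1)·(-1) = 1
  c_3 = (4)·(-3) + (3)·(4) + (0)·(-1) = 0
Base-2 expansion of each c_i:
  c_1 = 1 = 1·2^0
  c_2 = 1 = 1·2^0
  c_3 = 0
λ_0 = (1, 1, 0)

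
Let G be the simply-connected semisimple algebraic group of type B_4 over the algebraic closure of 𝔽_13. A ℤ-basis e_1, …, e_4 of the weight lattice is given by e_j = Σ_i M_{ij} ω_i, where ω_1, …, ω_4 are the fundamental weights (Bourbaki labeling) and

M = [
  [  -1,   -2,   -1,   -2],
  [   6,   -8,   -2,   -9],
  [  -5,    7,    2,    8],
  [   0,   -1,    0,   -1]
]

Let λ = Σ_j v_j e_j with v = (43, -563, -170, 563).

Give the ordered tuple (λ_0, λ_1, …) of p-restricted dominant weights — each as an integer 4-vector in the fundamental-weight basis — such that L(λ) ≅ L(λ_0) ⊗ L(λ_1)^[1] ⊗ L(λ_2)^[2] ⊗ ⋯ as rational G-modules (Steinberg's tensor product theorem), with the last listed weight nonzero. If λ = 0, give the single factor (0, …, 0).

In the fundamental-weight basis, λ has coordinates c = M·v (v = (43, -563, -170, 563)):
  c_1 = (-1)·(43) + (-2)·(-563) + (-1)·(-170) + (-2)·(563) = 127
  c_2 = (6)·(43) + (-8)·(-563) + (-2)·(-170) + (-9)·(563) = 35
  c_3 = (-5)·(43) + (7)·(-563) + (2)·(-170) + (8)·(563) = 8
  c_4 = (0)·(43) + (-1)·(-563) + (0)·(-170) + (-1)·(563) = 0
p = 13; digits c_i = Σ_j d_{ij}·13^j, 0 ≤ d_{ij} < 13:
  c_1 = 127 = 10·13^0 + 9·13^1
  c_2 = 35 = 9·13^0 + 2·13^1
  c_3 = 8 = 8·13^0
  c_4 = 0
λ_0 = (10, 9, 8, 0)
λ_1 = (9, 2, 0, 0)

((10, 9, 8, 0), (9, 2, 0, 0))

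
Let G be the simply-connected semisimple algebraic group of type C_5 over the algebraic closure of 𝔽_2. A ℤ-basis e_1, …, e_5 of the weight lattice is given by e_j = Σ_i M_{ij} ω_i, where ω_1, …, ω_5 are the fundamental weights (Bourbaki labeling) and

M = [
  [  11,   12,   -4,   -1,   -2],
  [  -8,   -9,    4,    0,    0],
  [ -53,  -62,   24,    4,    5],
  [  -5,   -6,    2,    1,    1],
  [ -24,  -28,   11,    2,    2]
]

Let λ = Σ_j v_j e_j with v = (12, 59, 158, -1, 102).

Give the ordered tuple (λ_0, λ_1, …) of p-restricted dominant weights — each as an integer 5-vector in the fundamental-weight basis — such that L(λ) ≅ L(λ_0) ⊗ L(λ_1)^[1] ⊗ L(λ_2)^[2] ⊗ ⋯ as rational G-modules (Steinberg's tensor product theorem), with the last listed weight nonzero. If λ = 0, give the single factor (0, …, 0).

In the fundamental-weight basis, λ has coordinates c = M·v (v = (12, 59, 158, -1, 102)):
  c_1 = 11*12 + 12*59 + -4*158 + -1*-1 + -2*102 = 5
  c_2 = -8*12 + -9*59 + 4*158 + 0*-1 + 0*102 = 5
  c_3 = -53*12 + -62*59 + 24*158 + 4*-1 + 5*102 = 4
  c_4 = -5*12 + -6*59 + 2*158 + 1*-1 + 1*102 = 3
  c_5 = -24*12 + -28*59 + 11*158 + 2*-1 + 2*102 = 0
p = 2; digits c_i = Σ_j d_{ij}·2^j, 0 ≤ d_{ij} < 2:
  c_1 = 5 = 1·2^0 + 0·2^1 + 1·2^2
  c_2 = 5 = 1·2^0 + 0·2^1 + 1·2^2
  c_3 = 4 = 0·2^0 + 0·2^1 + 1·2^2
  c_4 = 3 = 1·2^0 + 1·2^1
  c_5 = 0
p-restricted factor λ_0 = (1, 1, 0, 1, 0)
p-restricted factor λ_1 = (0, 0, 0, 1, 0)
p-restricted factor λ_2 = (1, 1, 1, 0, 0)

((1, 1, 0, 1, 0), (0, 0, 0, 1, 0), (1, 1, 1, 0, 0))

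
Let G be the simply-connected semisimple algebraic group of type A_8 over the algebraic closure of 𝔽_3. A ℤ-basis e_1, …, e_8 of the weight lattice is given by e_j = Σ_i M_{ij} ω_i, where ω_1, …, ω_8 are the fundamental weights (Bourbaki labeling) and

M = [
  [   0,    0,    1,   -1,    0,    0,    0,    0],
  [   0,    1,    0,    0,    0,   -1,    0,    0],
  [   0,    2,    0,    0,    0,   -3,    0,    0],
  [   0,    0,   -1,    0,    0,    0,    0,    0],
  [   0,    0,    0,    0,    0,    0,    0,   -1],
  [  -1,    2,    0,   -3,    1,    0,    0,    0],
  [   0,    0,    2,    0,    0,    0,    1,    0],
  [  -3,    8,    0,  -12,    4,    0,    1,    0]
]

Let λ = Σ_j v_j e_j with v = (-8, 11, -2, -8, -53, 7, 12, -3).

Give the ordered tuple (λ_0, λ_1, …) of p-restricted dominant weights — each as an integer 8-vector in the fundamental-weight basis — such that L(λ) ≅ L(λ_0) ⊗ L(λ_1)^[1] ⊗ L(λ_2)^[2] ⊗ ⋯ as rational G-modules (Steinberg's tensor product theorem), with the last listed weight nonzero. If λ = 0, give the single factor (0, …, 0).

Change of basis e → ω: c = M·v where v = (-8, 11, -2, -8, -53, 7, 12, -3):
  c_1 = 0*-8 + 0*11 + 1*-2 + -1*-8 + 0*-53 + 0*7 + 0*12 + 0*-3 = 6
  c_2 = 0*-8 + 1*11 + 0*-2 + 0*-8 + 0*-53 + -1*7 + 0*12 + 0*-3 = 4
  c_3 = 0*-8 + 2*11 + 0*-2 + 0*-8 + 0*-53 + -3*7 + 0*12 + 0*-3 = 1
  c_4 = 0*-8 + 0*11 + -1*-2 + 0*-8 + 0*-53 + 0*7 + 0*12 + 0*-3 = 2
  c_5 = 0*-8 + 0*11 + 0*-2 + 0*-8 + 0*-53 + 0*7 + 0*12 + -1*-3 = 3
  c_6 = -1*-8 + 2*11 + 0*-2 + -3*-8 + 1*-53 + 0*7 + 0*12 + 0*-3 = 1
  c_7 = 0*-8 + 0*11 + 2*-2 + 0*-8 + 0*-53 + 0*7 + 1*12 + 0*-3 = 8
  c_8 = -3*-8 + 8*11 + 0*-2 + -12*-8 + 4*-53 + 0*7 + 1*12 + 0*-3 = 8
p = 3; digits c_i = Σ_j d_{ij}·3^j, 0 ≤ d_{ij} < 3:
  c_1 = 6 = 0·3^0 + 2·3^1
  c_2 = 4 = 1·3^0 + 1·3^1
  c_3 = 1 = 1·3^0
  c_4 = 2 = 2·3^0
  c_5 = 3 = 0·3^0 + 1·3^1
  c_6 = 1 = 1·3^0
  c_7 = 8 = 2·3^0 + 2·3^1
  c_8 = 8 = 2·3^0 + 2·3^1
λ_0 = (0, 1, 1, 2, 0, 1, 2, 2)
λ_1 = (2, 1, 0, 0, 1, 0, 2, 2)

((0, 1, 1, 2, 0, 1, 2, 2), (2, 1, 0, 0, 1, 0, 2, 2))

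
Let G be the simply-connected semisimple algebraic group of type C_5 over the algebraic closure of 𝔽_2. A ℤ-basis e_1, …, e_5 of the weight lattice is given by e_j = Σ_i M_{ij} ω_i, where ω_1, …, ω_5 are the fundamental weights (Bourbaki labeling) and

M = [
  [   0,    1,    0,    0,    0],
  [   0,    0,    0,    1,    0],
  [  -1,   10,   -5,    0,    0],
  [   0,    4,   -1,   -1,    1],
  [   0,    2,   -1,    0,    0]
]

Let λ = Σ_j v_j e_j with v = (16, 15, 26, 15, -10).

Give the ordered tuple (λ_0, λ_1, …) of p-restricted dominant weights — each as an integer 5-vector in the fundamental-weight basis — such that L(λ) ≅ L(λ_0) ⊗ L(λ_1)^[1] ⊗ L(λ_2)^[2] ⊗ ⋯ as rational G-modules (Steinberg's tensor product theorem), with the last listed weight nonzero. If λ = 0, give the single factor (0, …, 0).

ω-coordinates c = M·v, v = (16, 15, 26, 15, -10):
  c_1 = 0·16 + 1·15 + 0·26 + 0·15 + (0)·(-10) = 15
  c_2 = 0·16 + 0·15 + 0·26 + 1·15 + (0)·(-10) = 15
  c_3 = (-1)·(16) + 10·15 + (-5)·(26) + 0·15 + (0)·(-10) = 4
  c_4 = 0·16 + 4·15 + (-1)·(26) + (-1)·(15) + (1)·(-10) = 9
  c_5 = 0·16 + 2·15 + (-1)·(26) + 0·15 + (0)·(-10) = 4
Writing each c_i in base p = 2:
  c_1 = 15 = 1·2^0 + 1·2^1 + 1·2^2 + 1·2^3
  c_2 = 15 = 1·2^0 + 1·2^1 + 1·2^2 + 1·2^3
  c_3 = 4 = 0·2^0 + 0·2^1 + 1·2^2
  c_4 = 9 = 1·2^0 + 0·2^1 + 0·2^2 + 1·2^3
  c_5 = 4 = 0·2^0 + 0·2^1 + 1·2^2
p-restricted factor λ_0 = (1, 1, 0, 1, 0)
p-restricted factor λ_1 = (1, 1, 0, 0, 0)
p-restricted factor λ_2 = (1, 1, 1, 0, 1)
p-restricted factor λ_3 = (1, 1, 0, 1, 0)

((1, 1, 0, 1, 0), (1, 1, 0, 0, 0), (1, 1, 1, 0, 1), (1, 1, 0, 1, 0))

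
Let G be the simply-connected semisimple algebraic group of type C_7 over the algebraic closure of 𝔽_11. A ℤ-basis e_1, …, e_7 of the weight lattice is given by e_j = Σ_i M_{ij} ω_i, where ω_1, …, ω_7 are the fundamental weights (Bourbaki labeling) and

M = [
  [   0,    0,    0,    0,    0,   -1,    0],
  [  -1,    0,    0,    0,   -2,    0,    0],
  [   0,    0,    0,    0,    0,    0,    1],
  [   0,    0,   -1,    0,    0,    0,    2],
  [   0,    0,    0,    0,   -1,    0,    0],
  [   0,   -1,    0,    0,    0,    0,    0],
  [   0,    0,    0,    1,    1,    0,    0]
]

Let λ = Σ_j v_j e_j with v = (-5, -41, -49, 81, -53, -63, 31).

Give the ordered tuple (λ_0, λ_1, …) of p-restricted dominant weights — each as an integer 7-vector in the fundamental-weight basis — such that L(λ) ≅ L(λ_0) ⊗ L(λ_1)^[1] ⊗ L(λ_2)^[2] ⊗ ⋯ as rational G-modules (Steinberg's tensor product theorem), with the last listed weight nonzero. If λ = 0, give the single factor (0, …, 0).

((8, 1, 9, 1, 9, 8, 6), (5, 10, 2, 10, 4, 3, 2))

Converting to the ω-basis (c_i = row i of M dotted with v = (-5, -41, -49, 81, -53, -63, 31)):
  c_1 = (0)·(-5) + (0)·(-41) + (0)·(-49) + 0·81 + (0)·(-53) + (-1)·(-63) + 0·31 = 63
  c_2 = (-1)·(-5) + (0)·(-41) + (0)·(-49) + 0·81 + (-2)·(-53) + (0)·(-63) + 0·31 = 111
  c_3 = (0)·(-5) + (0)·(-41) + (0)·(-49) + 0·81 + (0)·(-53) + (0)·(-63) + 1·31 = 31
  c_4 = (0)·(-5) + (0)·(-41) + (-1)·(-49) + 0·81 + (0)·(-53) + (0)·(-63) + 2·31 = 111
  c_5 = (0)·(-5) + (0)·(-41) + (0)·(-49) + 0·81 + (-1)·(-53) + (0)·(-63) + 0·31 = 53
  c_6 = (0)·(-5) + (-1)·(-41) + (0)·(-49) + 0·81 + (0)·(-53) + (0)·(-63) + 0·31 = 41
  c_7 = (0)·(-5) + (0)·(-41) + (0)·(-49) + 1·81 + (1)·(-53) + (0)·(-63) + 0·31 = 28
Expand coordinatewise in base 11:
  c_1 = 63 = 8·11^0 + 5·11^1
  c_2 = 111 = 1·11^0 + 10·11^1
  c_3 = 31 = 9·11^0 + 2·11^1
  c_4 = 111 = 1·11^0 + 10·11^1
  c_5 = 53 = 9·11^0 + 4·11^1
  c_6 = 41 = 8·11^0 + 3·11^1
  c_7 = 28 = 6·11^0 + 2·11^1
p-restricted factor λ_0 = (8, 1, 9, 1, 9, 8, 6)
p-restricted factor λ_1 = (5, 10, 2, 10, 4, 3, 2)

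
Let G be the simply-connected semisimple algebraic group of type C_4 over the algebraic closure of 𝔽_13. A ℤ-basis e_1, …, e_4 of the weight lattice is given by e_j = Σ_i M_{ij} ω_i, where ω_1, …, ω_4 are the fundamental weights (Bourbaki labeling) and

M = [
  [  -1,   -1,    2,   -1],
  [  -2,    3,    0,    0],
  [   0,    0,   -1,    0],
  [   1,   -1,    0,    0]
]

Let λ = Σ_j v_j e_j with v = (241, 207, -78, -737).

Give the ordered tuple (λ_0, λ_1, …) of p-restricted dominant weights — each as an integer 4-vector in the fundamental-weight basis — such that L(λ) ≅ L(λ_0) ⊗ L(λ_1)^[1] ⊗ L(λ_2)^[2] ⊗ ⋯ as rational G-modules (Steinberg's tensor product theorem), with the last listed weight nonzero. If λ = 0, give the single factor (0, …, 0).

Change of basis e → ω: c = M·v where v = (241, 207, -78, -737):
  c_1 = (-1)·(241) + (-1)·(207) + (2)·(-78) + (-1)·(-737) = 133
  c_2 = (-2)·(241) + (3)·(207) + (0)·(-78) + (0)·(-737) = 139
  c_3 = (0)·(241) + (0)·(207) + (-1)·(-78) + (0)·(-737) = 78
  c_4 = (1)·(241) + (-1)·(207) + (0)·(-78) + (0)·(-737) = 34
p = 13; digits c_i = Σ_j d_{ij}·13^j, 0 ≤ d_{ij} < 13:
  c_1 = 133 = 3·13^0 + 10·13^1
  c_2 = 139 = 9·13^0 + 10·13^1
  c_3 = 78 = 0·13^0 + 6·13^1
  c_4 = 34 = 8·13^0 + 2·13^1
λ_0 = (3, 9, 0, 8)
λ_1 = (10, 10, 6, 2)

((3, 9, 0, 8), (10, 10, 6, 2))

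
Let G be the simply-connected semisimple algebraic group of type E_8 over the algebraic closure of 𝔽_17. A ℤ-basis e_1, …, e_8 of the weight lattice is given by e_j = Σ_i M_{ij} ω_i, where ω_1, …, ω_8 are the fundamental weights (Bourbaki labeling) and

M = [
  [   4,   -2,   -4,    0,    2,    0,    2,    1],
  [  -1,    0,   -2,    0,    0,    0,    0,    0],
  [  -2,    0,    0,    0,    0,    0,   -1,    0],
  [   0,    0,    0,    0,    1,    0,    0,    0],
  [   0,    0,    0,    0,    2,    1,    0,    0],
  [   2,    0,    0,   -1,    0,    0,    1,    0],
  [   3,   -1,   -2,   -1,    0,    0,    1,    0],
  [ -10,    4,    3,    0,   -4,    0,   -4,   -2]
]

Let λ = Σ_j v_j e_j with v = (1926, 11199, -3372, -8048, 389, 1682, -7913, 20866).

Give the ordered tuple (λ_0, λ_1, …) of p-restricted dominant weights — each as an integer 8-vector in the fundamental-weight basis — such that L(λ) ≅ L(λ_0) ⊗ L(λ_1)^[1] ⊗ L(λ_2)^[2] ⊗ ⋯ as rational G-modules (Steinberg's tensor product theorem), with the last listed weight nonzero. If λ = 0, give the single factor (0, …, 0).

((5, 7, 15, 15, 12, 9, 13, 10), (16, 11, 0, 5, 8, 13, 0, 1), (15, 16, 14, 1, 8, 13, 5, 13))

Compute c_i = Σ_j M_{ij} v_j with v = (1926, 11199, -3372, -8048, 389, 1682, -7913, 20866):
  c_1 = 4·1926 + (-2)·(11199) + (-4)·(-3372) + (0)·(-8048) + 2·389 + 0·1682 + (2)·(-7913) + 1·20866 = 4612
  c_2 = (-1)·(1926) + 0·11199 + (-2)·(-3372) + (0)·(-8048) + 0·389 + 0·1682 + (0)·(-7913) + 0·20866 = 4818
  c_3 = (-2)·(1926) + 0·11199 + (0)·(-3372) + (0)·(-8048) + 0·389 + 0·1682 + (-1)·(-7913) + 0·20866 = 4061
  c_4 = 0·1926 + 0·11199 + (0)·(-3372) + (0)·(-8048) + 1·389 + 0·1682 + (0)·(-7913) + 0·20866 = 389
  c_5 = 0·1926 + 0·11199 + (0)·(-3372) + (0)·(-8048) + 2·389 + 1·1682 + (0)·(-7913) + 0·20866 = 2460
  c_6 = 2·1926 + 0·11199 + (0)·(-3372) + (-1)·(-8048) + 0·389 + 0·1682 + (1)·(-7913) + 0·20866 = 3987
  c_7 = 3·1926 + (-1)·(11199) + (-2)·(-3372) + (-1)·(-8048) + 0·389 + 0·1682 + (1)·(-7913) + 0·20866 = 1458
  c_8 = (-10)·(1926) + 4·11199 + (3)·(-3372) + (0)·(-8048) + (-4)·(389) + 0·1682 + (-4)·(-7913) + (-2)·(20866) = 3784
Base-17 expansion of each c_i:
  c_1 = 4612 = 5·17^0 + 16·17^1 + 15·17^2
  c_2 = 4818 = 7·17^0 + 11·17^1 + 16·17^2
  c_3 = 4061 = 15·17^0 + 0·17^1 + 14·17^2
  c_4 = 389 = 15·17^0 + 5·17^1 + 1·17^2
  c_5 = 2460 = 12·17^0 + 8·17^1 + 8·17^2
  c_6 = 3987 = 9·17^0 + 13·17^1 + 13·17^2
  c_7 = 1458 = 13·17^0 + 0·17^1 + 5·17^2
  c_8 = 3784 = 10·17^0 + 1·17^1 + 13·17^2
p-restricted factor λ_0 = (5, 7, 15, 15, 12, 9, 13, 10)
p-restricted factor λ_1 = (16, 11, 0, 5, 8, 13, 0, 1)
p-restricted factor λ_2 = (15, 16, 14, 1, 8, 13, 5, 13)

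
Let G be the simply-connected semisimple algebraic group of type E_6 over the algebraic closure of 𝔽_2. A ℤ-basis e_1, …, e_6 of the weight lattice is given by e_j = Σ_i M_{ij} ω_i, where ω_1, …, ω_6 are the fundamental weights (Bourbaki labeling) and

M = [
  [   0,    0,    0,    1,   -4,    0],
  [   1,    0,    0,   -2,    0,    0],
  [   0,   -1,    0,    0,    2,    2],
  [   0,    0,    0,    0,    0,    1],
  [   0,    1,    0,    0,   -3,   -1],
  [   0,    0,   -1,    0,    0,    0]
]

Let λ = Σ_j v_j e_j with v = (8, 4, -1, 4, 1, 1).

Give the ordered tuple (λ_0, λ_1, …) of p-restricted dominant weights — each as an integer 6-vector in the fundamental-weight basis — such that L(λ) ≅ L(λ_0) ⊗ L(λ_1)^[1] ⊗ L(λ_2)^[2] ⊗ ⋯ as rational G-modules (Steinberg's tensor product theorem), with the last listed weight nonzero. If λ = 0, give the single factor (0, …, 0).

Compute c_i = Σ_j M_{ij} v_j with v = (8, 4, -1, 4, 1, 1):
  c_1 = (0)·(8) + (0)·(4) + (0)·(-1) + (1)·(4) + (-4)·(1) + (0)·(1) = 0
  c_2 = (1)·(8) + (0)·(4) + (0)·(-1) + (-2)·(4) + (0)·(1) + (0)·(1) = 0
  c_3 = (0)·(8) + (-1)·(4) + (0)·(-1) + (0)·(4) + (2)·(1) + (2)·(1) = 0
  c_4 = (0)·(8) + (0)·(4) + (0)·(-1) + (0)·(4) + (0)·(1) + (1)·(1) = 1
  c_5 = (0)·(8) + (1)·(4) + (0)·(-1) + (0)·(4) + (-3)·(1) + (-1)·(1) = 0
  c_6 = (0)·(8) + (0)·(4) + (-1)·(-1) + (0)·(4) + (0)·(1) + (0)·(1) = 1
Writing each c_i in base p = 2:
  c_1 = 0
  c_2 = 0
  c_3 = 0
  c_4 = 1 = 1·2^0
  c_5 = 0
  c_6 = 1 = 1·2^0
p-restricted factor λ_0 = (0, 0, 0, 1, 0, 1)

((0, 0, 0, 1, 0, 1),)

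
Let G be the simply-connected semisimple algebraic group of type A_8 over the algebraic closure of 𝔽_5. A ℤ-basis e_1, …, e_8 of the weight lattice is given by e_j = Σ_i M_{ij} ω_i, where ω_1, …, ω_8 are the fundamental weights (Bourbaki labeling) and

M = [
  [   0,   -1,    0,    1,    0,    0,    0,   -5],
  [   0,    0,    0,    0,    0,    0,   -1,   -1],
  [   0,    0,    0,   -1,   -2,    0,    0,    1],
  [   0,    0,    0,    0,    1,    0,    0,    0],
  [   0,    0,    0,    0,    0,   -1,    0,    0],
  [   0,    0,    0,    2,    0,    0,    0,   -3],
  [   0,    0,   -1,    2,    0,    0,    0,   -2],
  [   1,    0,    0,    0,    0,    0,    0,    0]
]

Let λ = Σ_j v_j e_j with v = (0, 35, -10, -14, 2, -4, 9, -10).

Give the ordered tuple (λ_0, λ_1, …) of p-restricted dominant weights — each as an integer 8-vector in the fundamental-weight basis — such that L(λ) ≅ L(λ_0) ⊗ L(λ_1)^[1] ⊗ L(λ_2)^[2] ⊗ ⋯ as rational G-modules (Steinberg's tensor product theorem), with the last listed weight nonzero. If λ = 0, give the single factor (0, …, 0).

Compute c_i = Σ_j M_{ij} v_j with v = (0, 35, -10, -14, 2, -4, 9, -10):
  c_1 = (0)·(0) + (-1)·(35) + (0)·(-10) + (1)·(-14) + (0)·(2) + (0)·(-4) + (0)·(9) + (-5)·(-10) = 1
  c_2 = (0)·(0) + (0)·(35) + (0)·(-10) + (0)·(-14) + (0)·(2) + (0)·(-4) + (-1)·(9) + (-1)·(-10) = 1
  c_3 = (0)·(0) + (0)·(35) + (0)·(-10) + (-1)·(-14) + (-2)·(2) + (0)·(-4) + (0)·(9) + (1)·(-10) = 0
  c_4 = (0)·(0) + (0)·(35) + (0)·(-10) + (0)·(-14) + (1)·(2) + (0)·(-4) + (0)·(9) + (0)·(-10) = 2
  c_5 = (0)·(0) + (0)·(35) + (0)·(-10) + (0)·(-14) + (0)·(2) + (-1)·(-4) + (0)·(9) + (0)·(-10) = 4
  c_6 = (0)·(0) + (0)·(35) + (0)·(-10) + (2)·(-14) + (0)·(2) + (0)·(-4) + (0)·(9) + (-3)·(-10) = 2
  c_7 = (0)·(0) + (0)·(35) + (-1)·(-10) + (2)·(-14) + (0)·(2) + (0)·(-4) + (0)·(9) + (-2)·(-10) = 2
  c_8 = (1)·(0) + (0)·(35) + (0)·(-10) + (0)·(-14) + (0)·(2) + (0)·(-4) + (0)·(9) + (0)·(-10) = 0
Base-5 expansion of each c_i:
  c_1 = 1 = 1·5^0
  c_2 = 1 = 1·5^0
  c_3 = 0
  c_4 = 2 = 2·5^0
  c_5 = 4 = 4·5^0
  c_6 = 2 = 2·5^0
  c_7 = 2 = 2·5^0
  c_8 = 0
p-restricted factor λ_0 = (1, 1, 0, 2, 4, 2, 2, 0)

((1, 1, 0, 2, 4, 2, 2, 0),)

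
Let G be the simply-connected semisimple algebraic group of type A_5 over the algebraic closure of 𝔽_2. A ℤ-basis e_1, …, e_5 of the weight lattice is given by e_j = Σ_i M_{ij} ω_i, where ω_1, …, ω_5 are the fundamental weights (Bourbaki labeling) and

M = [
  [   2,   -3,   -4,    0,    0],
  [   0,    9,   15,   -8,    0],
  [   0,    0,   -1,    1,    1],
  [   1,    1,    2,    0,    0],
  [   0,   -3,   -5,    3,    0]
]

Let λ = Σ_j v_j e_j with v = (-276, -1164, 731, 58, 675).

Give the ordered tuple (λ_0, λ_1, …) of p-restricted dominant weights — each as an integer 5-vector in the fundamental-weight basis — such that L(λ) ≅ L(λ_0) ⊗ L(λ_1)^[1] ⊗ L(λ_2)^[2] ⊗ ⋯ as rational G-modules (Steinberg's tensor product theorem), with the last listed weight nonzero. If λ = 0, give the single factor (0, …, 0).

Compute c_i = Σ_j M_{ij} v_j with v = (-276, -1164, 731, 58, 675):
  c_1 = (2)·(-276) + (-3)·(-1164) + (-4)·(731) + 0·58 + 0·675 = 16
  c_2 = (0)·(-276) + (9)·(-1164) + 15·731 + (-8)·(58) + 0·675 = 25
  c_3 = (0)·(-276) + (0)·(-1164) + (-1)·(731) + 1·58 + 1·675 = 2
  c_4 = (1)·(-276) + (1)·(-1164) + 2·731 + 0·58 + 0·675 = 22
  c_5 = (0)·(-276) + (-3)·(-1164) + (-5)·(731) + 3·58 + 0·675 = 11
Writing each c_i in base p = 2:
  c_1 = 16 = 0·2^0 + 0·2^1 + 0·2^2 + 0·2^3 + 1·2^4
  c_2 = 25 = 1·2^0 + 0·2^1 + 0·2^2 + 1·2^3 + 1·2^4
  c_3 = 2 = 0·2^0 + 1·2^1
  c_4 = 22 = 0·2^0 + 1·2^1 + 1·2^2 + 0·2^3 + 1·2^4
  c_5 = 11 = 1·2^0 + 1·2^1 + 0·2^2 + 1·2^3
Factor λ_0 = (0, 1, 0, 0, 1)
Factor λ_1 = (0, 0, 1, 1, 1)
Factor λ_2 = (0, 0, 0, 1, 0)
Factor λ_3 = (0, 1, 0, 0, 1)
Factor λ_4 = (1, 1, 0, 1, 0)

((0, 1, 0, 0, 1), (0, 0, 1, 1, 1), (0, 0, 0, 1, 0), (0, 1, 0, 0, 1), (1, 1, 0, 1, 0))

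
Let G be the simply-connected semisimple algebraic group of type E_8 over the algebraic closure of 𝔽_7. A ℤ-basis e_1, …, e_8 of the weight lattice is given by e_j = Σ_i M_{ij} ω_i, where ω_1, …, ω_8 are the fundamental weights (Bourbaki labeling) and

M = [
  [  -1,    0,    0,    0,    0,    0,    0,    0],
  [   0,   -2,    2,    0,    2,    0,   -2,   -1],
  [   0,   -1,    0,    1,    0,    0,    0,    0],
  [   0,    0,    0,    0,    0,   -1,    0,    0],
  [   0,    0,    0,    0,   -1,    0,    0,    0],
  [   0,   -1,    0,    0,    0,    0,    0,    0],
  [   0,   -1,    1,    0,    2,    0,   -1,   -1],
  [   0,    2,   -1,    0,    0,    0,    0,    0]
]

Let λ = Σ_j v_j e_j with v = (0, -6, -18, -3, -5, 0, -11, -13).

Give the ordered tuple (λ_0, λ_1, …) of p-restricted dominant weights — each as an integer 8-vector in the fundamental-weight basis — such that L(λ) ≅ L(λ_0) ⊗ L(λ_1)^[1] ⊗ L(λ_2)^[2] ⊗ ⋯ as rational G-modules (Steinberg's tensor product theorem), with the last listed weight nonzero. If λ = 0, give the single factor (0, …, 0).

Converting to the ω-basis (c_i = row i of M dotted with v = (0, -6, -18, -3, -5, 0, -11, -13)):
  c_1 = (-1)·(0) + (0)·(-6) + (0)·(-18) + (0)·(-3) + (0)·(-5) + 0·0 + (0)·(-11) + (0)·(-13) = 0
  c_2 = 0·0 + (-2)·(-6) + (2)·(-18) + (0)·(-3) + (2)·(-5) + 0·0 + (-2)·(-11) + (-1)·(-13) = 1
  c_3 = 0·0 + (-1)·(-6) + (0)·(-18) + (1)·(-3) + (0)·(-5) + 0·0 + (0)·(-11) + (0)·(-13) = 3
  c_4 = 0·0 + (0)·(-6) + (0)·(-18) + (0)·(-3) + (0)·(-5) + (-1)·(0) + (0)·(-11) + (0)·(-13) = 0
  c_5 = 0·0 + (0)·(-6) + (0)·(-18) + (0)·(-3) + (-1)·(-5) + 0·0 + (0)·(-11) + (0)·(-13) = 5
  c_6 = 0·0 + (-1)·(-6) + (0)·(-18) + (0)·(-3) + (0)·(-5) + 0·0 + (0)·(-11) + (0)·(-13) = 6
  c_7 = 0·0 + (-1)·(-6) + (1)·(-18) + (0)·(-3) + (2)·(-5) + 0·0 + (-1)·(-11) + (-1)·(-13) = 2
  c_8 = 0·0 + (2)·(-6) + (-1)·(-18) + (0)·(-3) + (0)·(-5) + 0·0 + (0)·(-11) + (0)·(-13) = 6
Expand coordinatewise in base 7:
  c_1 = 0
  c_2 = 1 = 1·7^0
  c_3 = 3 = 3·7^0
  c_4 = 0
  c_5 = 5 = 5·7^0
  c_6 = 6 = 6·7^0
  c_7 = 2 = 2·7^0
  c_8 = 6 = 6·7^0
λ_0 = (0, 1, 3, 0, 5, 6, 2, 6)

((0, 1, 3, 0, 5, 6, 2, 6),)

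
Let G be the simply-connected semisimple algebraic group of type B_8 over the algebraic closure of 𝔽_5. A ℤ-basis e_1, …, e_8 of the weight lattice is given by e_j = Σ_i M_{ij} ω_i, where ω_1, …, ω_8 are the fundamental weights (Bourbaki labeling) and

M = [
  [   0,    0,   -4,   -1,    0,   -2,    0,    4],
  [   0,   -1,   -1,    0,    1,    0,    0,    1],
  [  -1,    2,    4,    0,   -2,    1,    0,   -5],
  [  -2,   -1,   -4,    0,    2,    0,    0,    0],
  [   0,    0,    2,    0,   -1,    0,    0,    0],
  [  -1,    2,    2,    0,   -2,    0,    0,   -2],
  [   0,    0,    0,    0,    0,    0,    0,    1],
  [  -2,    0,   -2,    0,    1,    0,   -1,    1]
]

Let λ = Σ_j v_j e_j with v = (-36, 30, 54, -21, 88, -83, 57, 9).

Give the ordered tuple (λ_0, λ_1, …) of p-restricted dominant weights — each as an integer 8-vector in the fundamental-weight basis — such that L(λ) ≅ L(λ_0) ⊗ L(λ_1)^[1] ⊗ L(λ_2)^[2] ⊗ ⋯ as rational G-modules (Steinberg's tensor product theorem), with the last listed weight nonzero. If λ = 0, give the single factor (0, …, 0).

((2, 3, 3, 2, 0, 0, 4, 4), (1, 2, 1, 0, 4, 2, 1, 0))

Change of basis e → ω: c = M·v where v = (-36, 30, 54, -21, 88, -83, 57, 9):
  c_1 = (0)·(-36) + 0·30 + (-4)·(54) + (-1)·(-21) + 0·88 + (-2)·(-83) + 0·57 + 4·9 = 7
  c_2 = (0)·(-36) + (-1)·(30) + (-1)·(54) + (0)·(-21) + 1·88 + (0)·(-83) + 0·57 + 1·9 = 13
  c_3 = (-1)·(-36) + 2·30 + 4·54 + (0)·(-21) + (-2)·(88) + (1)·(-83) + 0·57 + (-5)·(9) = 8
  c_4 = (-2)·(-36) + (-1)·(30) + (-4)·(54) + (0)·(-21) + 2·88 + (0)·(-83) + 0·57 + 0·9 = 2
  c_5 = (0)·(-36) + 0·30 + 2·54 + (0)·(-21) + (-1)·(88) + (0)·(-83) + 0·57 + 0·9 = 20
  c_6 = (-1)·(-36) + 2·30 + 2·54 + (0)·(-21) + (-2)·(88) + (0)·(-83) + 0·57 + (-2)·(9) = 10
  c_7 = (0)·(-36) + 0·30 + 0·54 + (0)·(-21) + 0·88 + (0)·(-83) + 0·57 + 1·9 = 9
  c_8 = (-2)·(-36) + 0·30 + (-2)·(54) + (0)·(-21) + 1·88 + (0)·(-83) + (-1)·(57) + 1·9 = 4
Base-5 expansion of each c_i:
  c_1 = 7 = 2·5^0 + 1·5^1
  c_2 = 13 = 3·5^0 + 2·5^1
  c_3 = 8 = 3·5^0 + 1·5^1
  c_4 = 2 = 2·5^0
  c_5 = 20 = 0·5^0 + 4·5^1
  c_6 = 10 = 0·5^0 + 2·5^1
  c_7 = 9 = 4·5^0 + 1·5^1
  c_8 = 4 = 4·5^0
λ_0 = (2, 3, 3, 2, 0, 0, 4, 4)
λ_1 = (1, 2, 1, 0, 4, 2, 1, 0)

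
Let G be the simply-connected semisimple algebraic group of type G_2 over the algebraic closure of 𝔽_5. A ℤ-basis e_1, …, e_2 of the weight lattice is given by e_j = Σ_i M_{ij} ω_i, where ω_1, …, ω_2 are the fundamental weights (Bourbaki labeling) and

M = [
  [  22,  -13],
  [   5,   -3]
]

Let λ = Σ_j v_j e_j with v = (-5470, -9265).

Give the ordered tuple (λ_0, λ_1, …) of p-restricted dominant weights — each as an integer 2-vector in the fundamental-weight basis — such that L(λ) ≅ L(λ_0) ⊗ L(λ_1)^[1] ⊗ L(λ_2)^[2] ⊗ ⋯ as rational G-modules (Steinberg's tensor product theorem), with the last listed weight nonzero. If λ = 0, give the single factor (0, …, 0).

((0, 0), (1, 4), (4, 2), (0, 3))

ω-coordinates c = M·v, v = (-5470, -9265):
  c_1 = (22)·(-5470) + (-13)·(-9265) = 105
  c_2 = (5)·(-5470) + (-3)·(-9265) = 445
Base-5 expansion of each c_i:
  c_1 = 105 = 0·5^0 + 1·5^1 + 4·5^2
  c_2 = 445 = 0·5^0 + 4·5^1 + 2·5^2 + 3·5^3
λ_0 = (0, 0)
λ_1 = (1, 4)
λ_2 = (4, 2)
λ_3 = (0, 3)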